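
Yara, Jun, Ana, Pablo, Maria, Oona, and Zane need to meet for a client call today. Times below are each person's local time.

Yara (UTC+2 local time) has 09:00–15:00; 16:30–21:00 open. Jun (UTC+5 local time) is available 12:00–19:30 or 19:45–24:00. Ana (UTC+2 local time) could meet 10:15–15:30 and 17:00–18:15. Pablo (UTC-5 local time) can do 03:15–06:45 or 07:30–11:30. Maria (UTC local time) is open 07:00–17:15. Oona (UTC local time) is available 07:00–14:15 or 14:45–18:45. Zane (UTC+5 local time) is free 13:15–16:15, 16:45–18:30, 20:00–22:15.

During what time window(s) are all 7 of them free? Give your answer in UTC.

Yara in UTC: 07:00-13:00, 14:30-19:00 (subtract 2h to convert from UTC+2).
Jun in UTC: 07:00-14:30, 14:45-19:00 (subtract 5h to convert from UTC+5).
Ana in UTC: 08:15-13:30, 15:00-16:15 (subtract 2h to convert from UTC+2).
Pablo in UTC: 08:15-11:45, 12:30-16:30 (add 5h to convert from UTC-5).
Maria in UTC: 07:00-17:15.
Oona in UTC: 07:00-14:15, 14:45-18:45.
Zane in UTC: 08:15-11:15, 11:45-13:30, 15:00-17:15 (subtract 5h to convert from UTC+5).
Yara ∩ Jun: 07:00-13:00, 14:45-19:00.
Yara ∩ Jun ∩ Ana: 08:15-13:00, 15:00-16:15.
Yara ∩ Jun ∩ Ana ∩ Pablo: 08:15-11:45, 12:30-13:00, 15:00-16:15.
Yara ∩ Jun ∩ Ana ∩ Pablo ∩ Maria: 08:15-11:45, 12:30-13:00, 15:00-16:15.
Yara ∩ Jun ∩ Ana ∩ Pablo ∩ Maria ∩ Oona: 08:15-11:45, 12:30-13:00, 15:00-16:15.
Yara ∩ Jun ∩ Ana ∩ Pablo ∩ Maria ∩ Oona ∩ Zane: 08:15-11:15, 12:30-13:00, 15:00-16:15.

08:15-11:15, 12:30-13:00, 15:00-16:15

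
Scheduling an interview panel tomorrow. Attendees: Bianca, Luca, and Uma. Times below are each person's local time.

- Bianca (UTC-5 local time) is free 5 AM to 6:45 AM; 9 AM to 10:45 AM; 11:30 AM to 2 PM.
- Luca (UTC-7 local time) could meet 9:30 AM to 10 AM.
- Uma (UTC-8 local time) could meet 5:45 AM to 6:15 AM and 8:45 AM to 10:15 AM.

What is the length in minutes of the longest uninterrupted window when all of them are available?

15

Bianca in UTC: 10:00-11:45, 14:00-15:45, 16:30-19:00 (add 5h to convert from UTC-5).
Luca in UTC: 16:30-17:00 (add 7h to convert from UTC-7).
Uma in UTC: 13:45-14:15, 16:45-18:15 (add 8h to convert from UTC-8).
Bianca ∩ Luca: 16:30-17:00.
Bianca ∩ Luca ∩ Uma: 16:45-17:00.
The longest is 16:45-17:00 at 15 minutes.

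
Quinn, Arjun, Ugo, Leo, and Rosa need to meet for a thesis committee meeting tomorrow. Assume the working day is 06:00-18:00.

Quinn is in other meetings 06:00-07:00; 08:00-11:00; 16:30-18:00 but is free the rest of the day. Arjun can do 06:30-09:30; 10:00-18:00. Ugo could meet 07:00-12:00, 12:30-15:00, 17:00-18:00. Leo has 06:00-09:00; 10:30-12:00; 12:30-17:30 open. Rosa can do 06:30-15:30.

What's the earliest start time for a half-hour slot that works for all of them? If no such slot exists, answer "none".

Quinn free: 07:00-08:00, 11:00-16:30 (invert busy blocks within the working day).
Arjun free: 06:30-09:30, 10:00-18:00.
Ugo free: 07:00-12:00, 12:30-15:00, 17:00-18:00.
Leo free: 06:00-09:00, 10:30-12:00, 12:30-17:30.
Rosa free: 06:30-15:30.
Quinn ∩ Arjun: 07:00-08:00, 11:00-16:30.
Quinn ∩ Arjun ∩ Ugo: 07:00-08:00, 11:00-12:00, 12:30-15:00.
Quinn ∩ Arjun ∩ Ugo ∩ Leo: 07:00-08:00, 11:00-12:00, 12:30-15:00.
Quinn ∩ Arjun ∩ Ugo ∩ Leo ∩ Rosa: 07:00-08:00, 11:00-12:00, 12:30-15:00.
The first common window of at least 30 minutes is 07:00-08:00, so the earliest start is 07:00.

07:00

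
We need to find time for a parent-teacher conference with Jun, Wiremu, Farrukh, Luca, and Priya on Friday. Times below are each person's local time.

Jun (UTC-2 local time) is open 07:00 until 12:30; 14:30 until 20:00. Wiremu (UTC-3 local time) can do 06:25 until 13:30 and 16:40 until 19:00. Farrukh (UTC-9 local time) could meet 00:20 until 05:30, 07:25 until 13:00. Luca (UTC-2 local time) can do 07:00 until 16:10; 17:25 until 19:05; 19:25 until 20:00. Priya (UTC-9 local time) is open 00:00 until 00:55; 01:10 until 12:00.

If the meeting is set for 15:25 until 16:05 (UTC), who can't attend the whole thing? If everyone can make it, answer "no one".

Farrukh, Jun

Jun in UTC: 09:00-14:30, 16:30-22:00 (add 2h to convert from UTC-2).
Wiremu in UTC: 09:25-16:30, 19:40-22:00 (add 3h to convert from UTC-3).
Farrukh in UTC: 09:20-14:30, 16:25-22:00 (add 9h to convert from UTC-9).
Luca in UTC: 09:00-18:10, 19:25-21:05, 21:25-22:00 (add 2h to convert from UTC-2).
Priya in UTC: 09:00-09:55, 10:10-21:00 (add 9h to convert from UTC-9).
Jun: not fully free for 15:25-16:05. Wiremu: free for 15:25-16:05. Farrukh: not fully free for 15:25-16:05. Luca: free for 15:25-16:05. Priya: free for 15:25-16:05.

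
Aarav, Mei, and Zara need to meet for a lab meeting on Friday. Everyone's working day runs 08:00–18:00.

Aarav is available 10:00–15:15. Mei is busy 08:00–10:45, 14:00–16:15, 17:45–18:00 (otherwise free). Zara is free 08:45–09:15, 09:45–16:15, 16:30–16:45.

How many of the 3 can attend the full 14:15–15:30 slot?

1

Aarav free: 10:00-15:15.
Mei free: 10:45-14:00, 16:15-17:45 (invert busy blocks within the working day).
Zara free: 08:45-09:15, 09:45-16:15, 16:30-16:45.
Zara can make the full 14:15-15:30 slot — that's 1.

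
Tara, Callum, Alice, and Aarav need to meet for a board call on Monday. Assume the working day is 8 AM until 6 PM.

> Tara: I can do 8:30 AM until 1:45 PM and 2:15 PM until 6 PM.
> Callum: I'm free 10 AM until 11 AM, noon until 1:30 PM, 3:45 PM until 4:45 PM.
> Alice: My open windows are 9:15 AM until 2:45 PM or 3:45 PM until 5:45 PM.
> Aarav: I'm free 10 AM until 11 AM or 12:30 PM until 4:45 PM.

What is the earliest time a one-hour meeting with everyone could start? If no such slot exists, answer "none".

10:00

Tara ∩ Callum: 10:00-11:00, 12:00-13:30, 15:45-16:45.
Tara ∩ Callum ∩ Alice: 10:00-11:00, 12:00-13:30, 15:45-16:45.
Tara ∩ Callum ∩ Alice ∩ Aarav: 10:00-11:00, 12:30-13:30, 15:45-16:45.
The first common window of at least 60 minutes is 10:00-11:00, so the earliest start is 10:00.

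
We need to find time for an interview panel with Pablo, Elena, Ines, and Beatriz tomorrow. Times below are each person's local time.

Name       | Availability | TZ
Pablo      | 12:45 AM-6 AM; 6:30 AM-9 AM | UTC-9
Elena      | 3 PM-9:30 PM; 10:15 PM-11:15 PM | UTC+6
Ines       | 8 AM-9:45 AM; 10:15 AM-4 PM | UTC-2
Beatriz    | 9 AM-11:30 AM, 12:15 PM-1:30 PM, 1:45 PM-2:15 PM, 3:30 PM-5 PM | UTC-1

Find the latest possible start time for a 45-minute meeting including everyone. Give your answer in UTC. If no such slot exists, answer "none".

16:30

Pablo in UTC: 09:45-15:00, 15:30-18:00 (add 9h to convert from UTC-9).
Elena in UTC: 09:00-15:30, 16:15-17:15 (subtract 6h to convert from UTC+6).
Ines in UTC: 10:00-11:45, 12:15-18:00 (add 2h to convert from UTC-2).
Beatriz in UTC: 10:00-12:30, 13:15-14:30, 14:45-15:15, 16:30-18:00 (add 1h to convert from UTC-1).
Pablo ∩ Elena: 09:45-15:00, 16:15-17:15.
Pablo ∩ Elena ∩ Ines: 10:00-11:45, 12:15-15:00, 16:15-17:15.
Pablo ∩ Elena ∩ Ines ∩ Beatriz: 10:00-11:45, 12:15-12:30, 13:15-14:30, 14:45-15:00, 16:30-17:15.
The last common window of at least 45 minutes is 16:30-17:15; a 45-minute meeting can start as late as 16:30 and still end by 17:15.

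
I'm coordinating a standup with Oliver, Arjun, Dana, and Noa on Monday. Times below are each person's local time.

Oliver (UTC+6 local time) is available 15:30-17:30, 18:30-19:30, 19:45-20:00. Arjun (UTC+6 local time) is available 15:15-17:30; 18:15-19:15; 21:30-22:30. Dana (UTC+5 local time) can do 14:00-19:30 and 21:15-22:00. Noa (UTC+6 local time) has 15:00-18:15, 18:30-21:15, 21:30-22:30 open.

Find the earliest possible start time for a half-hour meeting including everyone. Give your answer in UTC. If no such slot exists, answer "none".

Oliver in UTC: 09:30-11:30, 12:30-13:30, 13:45-14:00 (subtract 6h to convert from UTC+6).
Arjun in UTC: 09:15-11:30, 12:15-13:15, 15:30-16:30 (subtract 6h to convert from UTC+6).
Dana in UTC: 09:00-14:30, 16:15-17:00 (subtract 5h to convert from UTC+5).
Noa in UTC: 09:00-12:15, 12:30-15:15, 15:30-16:30 (subtract 6h to convert from UTC+6).
Oliver ∩ Arjun: 09:30-11:30, 12:30-13:15.
Oliver ∩ Arjun ∩ Dana: 09:30-11:30, 12:30-13:15.
Oliver ∩ Arjun ∩ Dana ∩ Noa: 09:30-11:30, 12:30-13:15.
The first common window of at least 30 minutes is 09:30-11:30, so the earliest start is 09:30.

09:30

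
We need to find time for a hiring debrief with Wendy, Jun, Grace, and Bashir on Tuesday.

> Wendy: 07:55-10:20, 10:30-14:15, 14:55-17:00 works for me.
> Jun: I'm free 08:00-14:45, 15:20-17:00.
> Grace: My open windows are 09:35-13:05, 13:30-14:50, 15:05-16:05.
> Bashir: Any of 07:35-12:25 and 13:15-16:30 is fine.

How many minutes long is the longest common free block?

Wendy ∩ Jun: 08:00-10:20, 10:30-14:15, 15:20-17:00.
Wendy ∩ Jun ∩ Grace: 09:35-10:20, 10:30-13:05, 13:30-14:15, 15:20-16:05.
Wendy ∩ Jun ∩ Grace ∩ Bashir: 09:35-10:20, 10:30-12:25, 13:30-14:15, 15:20-16:05.
The longest is 10:30-12:25 at 115 minutes.

115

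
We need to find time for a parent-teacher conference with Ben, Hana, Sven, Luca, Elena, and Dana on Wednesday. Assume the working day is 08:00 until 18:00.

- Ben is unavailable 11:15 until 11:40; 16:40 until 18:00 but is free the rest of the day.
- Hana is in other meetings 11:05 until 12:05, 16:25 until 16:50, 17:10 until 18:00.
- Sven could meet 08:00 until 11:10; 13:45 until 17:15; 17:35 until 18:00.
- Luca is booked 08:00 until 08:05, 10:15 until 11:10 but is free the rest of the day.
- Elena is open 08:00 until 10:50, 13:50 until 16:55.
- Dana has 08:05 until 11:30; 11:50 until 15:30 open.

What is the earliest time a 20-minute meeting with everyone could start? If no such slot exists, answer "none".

Ben free: 08:00-11:15, 11:40-16:40 (invert busy blocks within the working day).
Hana free: 08:00-11:05, 12:05-16:25, 16:50-17:10 (invert busy blocks within the working day).
Sven free: 08:00-11:10, 13:45-17:15, 17:35-18:00.
Luca free: 08:05-10:15, 11:10-18:00 (invert busy blocks within the working day).
Elena free: 08:00-10:50, 13:50-16:55.
Dana free: 08:05-11:30, 11:50-15:30.
Ben ∩ Hana: 08:00-11:05, 12:05-16:25.
Ben ∩ Hana ∩ Sven: 08:00-11:05, 13:45-16:25.
Ben ∩ Hana ∩ Sven ∩ Luca: 08:05-10:15, 13:45-16:25.
Ben ∩ Hana ∩ Sven ∩ Luca ∩ Elena: 08:05-10:15, 13:50-16:25.
Ben ∩ Hana ∩ Sven ∩ Luca ∩ Elena ∩ Dana: 08:05-10:15, 13:50-15:30.
The first common window of at least 20 minutes is 08:05-10:15, so the earliest start is 08:05.

08:05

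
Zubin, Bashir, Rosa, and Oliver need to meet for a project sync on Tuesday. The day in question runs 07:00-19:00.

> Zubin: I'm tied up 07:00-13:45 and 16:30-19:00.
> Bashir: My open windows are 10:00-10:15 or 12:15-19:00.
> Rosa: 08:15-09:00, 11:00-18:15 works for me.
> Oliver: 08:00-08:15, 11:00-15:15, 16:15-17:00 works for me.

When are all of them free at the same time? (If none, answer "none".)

Zubin free: 13:45-16:30 (invert busy blocks within the working day).
Bashir free: 10:00-10:15, 12:15-19:00.
Rosa free: 08:15-09:00, 11:00-18:15.
Oliver free: 08:00-08:15, 11:00-15:15, 16:15-17:00.
Zubin ∩ Bashir: 13:45-16:30.
Zubin ∩ Bashir ∩ Rosa: 13:45-16:30.
Zubin ∩ Bashir ∩ Rosa ∩ Oliver: 13:45-15:15, 16:15-16:30.

13:45-15:15, 16:15-16:30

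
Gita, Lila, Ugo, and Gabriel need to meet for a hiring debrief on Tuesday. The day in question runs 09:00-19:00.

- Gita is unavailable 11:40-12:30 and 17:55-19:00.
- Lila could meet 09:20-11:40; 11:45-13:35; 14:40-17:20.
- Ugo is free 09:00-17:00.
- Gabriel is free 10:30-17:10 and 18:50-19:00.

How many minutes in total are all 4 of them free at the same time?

Gita free: 09:00-11:40, 12:30-17:55 (invert busy blocks within the working day).
Lila free: 09:20-11:40, 11:45-13:35, 14:40-17:20.
Ugo free: 09:00-17:00.
Gabriel free: 10:30-17:10, 18:50-19:00.
Gita ∩ Lila: 09:20-11:40, 12:30-13:35, 14:40-17:20.
Gita ∩ Lila ∩ Ugo: 09:20-11:40, 12:30-13:35, 14:40-17:00.
Gita ∩ Lila ∩ Ugo ∩ Gabriel: 10:30-11:40, 12:30-13:35, 14:40-17:00.
Summing the common windows: 70 + 65 + 140 = 275 minutes.

275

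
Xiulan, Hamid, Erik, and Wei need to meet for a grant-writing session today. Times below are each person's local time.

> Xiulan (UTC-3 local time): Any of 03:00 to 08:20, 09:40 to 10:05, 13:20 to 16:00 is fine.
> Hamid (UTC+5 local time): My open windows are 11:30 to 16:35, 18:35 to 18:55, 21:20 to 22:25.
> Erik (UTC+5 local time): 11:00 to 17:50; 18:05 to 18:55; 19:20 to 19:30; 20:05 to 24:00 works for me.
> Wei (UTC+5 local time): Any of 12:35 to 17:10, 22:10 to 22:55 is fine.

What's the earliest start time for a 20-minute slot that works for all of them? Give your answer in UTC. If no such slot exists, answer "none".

Xiulan in UTC: 06:00-11:20, 12:40-13:05, 16:20-19:00 (add 3h to convert from UTC-3).
Hamid in UTC: 06:30-11:35, 13:35-13:55, 16:20-17:25 (subtract 5h to convert from UTC+5).
Erik in UTC: 06:00-12:50, 13:05-13:55, 14:20-14:30, 15:05-19:00 (subtract 5h to convert from UTC+5).
Wei in UTC: 07:35-12:10, 17:10-17:55 (subtract 5h to convert from UTC+5).
Xiulan ∩ Hamid: 06:30-11:20, 16:20-17:25.
Xiulan ∩ Hamid ∩ Erik: 06:30-11:20, 16:20-17:25.
Xiulan ∩ Hamid ∩ Erik ∩ Wei: 07:35-11:20, 17:10-17:25.
Those are the intersection windows.
The first common window of at least 20 minutes is 07:35-11:20, so the earliest start is 07:35.

07:35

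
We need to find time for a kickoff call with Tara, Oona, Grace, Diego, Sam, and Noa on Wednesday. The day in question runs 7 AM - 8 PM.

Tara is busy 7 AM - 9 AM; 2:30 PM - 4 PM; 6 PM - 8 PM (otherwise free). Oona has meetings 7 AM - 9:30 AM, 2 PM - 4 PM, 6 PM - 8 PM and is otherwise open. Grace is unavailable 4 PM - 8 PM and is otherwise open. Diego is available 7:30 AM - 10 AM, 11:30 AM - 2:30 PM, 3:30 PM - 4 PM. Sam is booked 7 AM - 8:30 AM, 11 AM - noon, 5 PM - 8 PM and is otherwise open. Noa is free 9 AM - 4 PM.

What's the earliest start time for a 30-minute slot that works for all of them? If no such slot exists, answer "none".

Tara free: 09:00-14:30, 16:00-18:00 (invert busy blocks within the working day).
Oona free: 09:30-14:00, 16:00-18:00 (invert busy blocks within the working day).
Grace free: 07:00-16:00 (invert busy blocks within the working day).
Diego free: 07:30-10:00, 11:30-14:30, 15:30-16:00.
Sam free: 08:30-11:00, 12:00-17:00 (invert busy blocks within the working day).
Noa free: 09:00-16:00.
Tara ∩ Oona: 09:30-14:00, 16:00-18:00.
Tara ∩ Oona ∩ Grace: 09:30-14:00.
Tara ∩ Oona ∩ Grace ∩ Diego: 09:30-10:00, 11:30-14:00.
Tara ∩ Oona ∩ Grace ∩ Diego ∩ Sam: 09:30-10:00, 12:00-14:00.
Tara ∩ Oona ∩ Grace ∩ Diego ∩ Sam ∩ Noa: 09:30-10:00, 12:00-14:00.
The first common window of at least 30 minutes is 09:30-10:00, so the earliest start is 09:30.

09:30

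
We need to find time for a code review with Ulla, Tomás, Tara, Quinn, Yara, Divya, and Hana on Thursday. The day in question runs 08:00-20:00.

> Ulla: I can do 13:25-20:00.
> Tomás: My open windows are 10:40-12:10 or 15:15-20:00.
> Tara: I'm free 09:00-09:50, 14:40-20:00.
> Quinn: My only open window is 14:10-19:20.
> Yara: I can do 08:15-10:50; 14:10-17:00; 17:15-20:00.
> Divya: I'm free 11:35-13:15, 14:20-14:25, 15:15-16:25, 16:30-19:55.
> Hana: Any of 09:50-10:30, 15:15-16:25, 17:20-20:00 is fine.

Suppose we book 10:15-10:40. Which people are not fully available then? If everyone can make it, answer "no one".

Divya, Hana, Quinn, Tara, Tomás, Ulla

Ulla: not fully free for 10:15-10:40. Tomás: not fully free for 10:15-10:40. Tara: not fully free for 10:15-10:40. Quinn: not fully free for 10:15-10:40. Yara: free for 10:15-10:40. Divya: not fully free for 10:15-10:40. Hana: not fully free for 10:15-10:40.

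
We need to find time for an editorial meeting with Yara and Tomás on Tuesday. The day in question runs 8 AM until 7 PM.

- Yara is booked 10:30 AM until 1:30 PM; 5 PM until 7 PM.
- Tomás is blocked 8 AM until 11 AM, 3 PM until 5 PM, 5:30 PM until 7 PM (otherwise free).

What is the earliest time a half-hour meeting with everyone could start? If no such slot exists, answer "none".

13:30

Yara free: 08:00-10:30, 13:30-17:00 (invert busy blocks within the working day).
Tomás free: 11:00-15:00, 17:00-17:30 (invert busy blocks within the working day).
Yara ∩ Tomás: 13:30-15:00.
The first common window of at least 30 minutes is 13:30-15:00, so the earliest start is 13:30.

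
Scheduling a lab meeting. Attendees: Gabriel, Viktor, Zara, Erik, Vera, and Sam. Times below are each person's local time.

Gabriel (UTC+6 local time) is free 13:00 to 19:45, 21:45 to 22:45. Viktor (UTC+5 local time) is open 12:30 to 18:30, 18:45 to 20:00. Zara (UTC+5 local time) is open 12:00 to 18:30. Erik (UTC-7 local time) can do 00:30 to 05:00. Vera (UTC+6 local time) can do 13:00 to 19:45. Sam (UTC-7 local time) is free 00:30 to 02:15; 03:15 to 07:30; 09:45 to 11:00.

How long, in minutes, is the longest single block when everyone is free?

105

Gabriel in UTC: 07:00-13:45, 15:45-16:45 (subtract 6h to convert from UTC+6).
Viktor in UTC: 07:30-13:30, 13:45-15:00 (subtract 5h to convert from UTC+5).
Zara in UTC: 07:00-13:30 (subtract 5h to convert from UTC+5).
Erik in UTC: 07:30-12:00 (add 7h to convert from UTC-7).
Vera in UTC: 07:00-13:45 (subtract 6h to convert from UTC+6).
Sam in UTC: 07:30-09:15, 10:15-14:30, 16:45-18:00 (add 7h to convert from UTC-7).
Gabriel ∩ Viktor: 07:30-13:30.
Gabriel ∩ Viktor ∩ Zara: 07:30-13:30.
Gabriel ∩ Viktor ∩ Zara ∩ Erik: 07:30-12:00.
Gabriel ∩ Viktor ∩ Zara ∩ Erik ∩ Vera: 07:30-12:00.
Gabriel ∩ Viktor ∩ Zara ∩ Erik ∩ Vera ∩ Sam: 07:30-09:15, 10:15-12:00.
Those are the intersection windows.
The longest is 07:30-09:15 at 105 minutes.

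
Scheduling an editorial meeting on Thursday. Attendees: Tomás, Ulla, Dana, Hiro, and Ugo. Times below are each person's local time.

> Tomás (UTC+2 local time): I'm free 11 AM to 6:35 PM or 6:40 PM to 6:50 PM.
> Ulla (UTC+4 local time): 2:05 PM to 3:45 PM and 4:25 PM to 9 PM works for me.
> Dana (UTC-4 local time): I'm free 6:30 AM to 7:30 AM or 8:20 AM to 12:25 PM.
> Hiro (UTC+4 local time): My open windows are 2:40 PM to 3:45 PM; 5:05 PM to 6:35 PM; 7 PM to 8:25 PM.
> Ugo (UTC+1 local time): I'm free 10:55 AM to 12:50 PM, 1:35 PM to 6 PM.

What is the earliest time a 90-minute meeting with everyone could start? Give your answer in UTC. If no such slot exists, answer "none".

13:05

Tomás in UTC: 09:00-16:35, 16:40-16:50 (subtract 2h to convert from UTC+2).
Ulla in UTC: 10:05-11:45, 12:25-17:00 (subtract 4h to convert from UTC+4).
Dana in UTC: 10:30-11:30, 12:20-16:25 (add 4h to convert from UTC-4).
Hiro in UTC: 10:40-11:45, 13:05-14:35, 15:00-16:25 (subtract 4h to convert from UTC+4).
Ugo in UTC: 09:55-11:50, 12:35-17:00 (subtract 1h to convert from UTC+1).
Tomás ∩ Ulla: 10:05-11:45, 12:25-16:35, 16:40-16:50.
Tomás ∩ Ulla ∩ Dana: 10:30-11:30, 12:25-16:25.
Tomás ∩ Ulla ∩ Dana ∩ Hiro: 10:40-11:30, 13:05-14:35, 15:00-16:25.
Tomás ∩ Ulla ∩ Dana ∩ Hiro ∩ Ugo: 10:40-11:30, 13:05-14:35, 15:00-16:25.
The first common window of at least 90 minutes is 13:05-14:35, so the earliest start is 13:05.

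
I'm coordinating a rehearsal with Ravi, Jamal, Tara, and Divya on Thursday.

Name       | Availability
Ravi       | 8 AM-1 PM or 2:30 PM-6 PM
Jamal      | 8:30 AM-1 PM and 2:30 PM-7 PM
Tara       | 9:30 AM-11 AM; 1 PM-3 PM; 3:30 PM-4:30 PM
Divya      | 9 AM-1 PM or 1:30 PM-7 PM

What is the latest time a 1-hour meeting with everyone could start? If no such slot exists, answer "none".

Ravi ∩ Jamal: 08:30-13:00, 14:30-18:00.
Ravi ∩ Jamal ∩ Tara: 09:30-11:00, 14:30-15:00, 15:30-16:30.
Ravi ∩ Jamal ∩ Tara ∩ Divya: 09:30-11:00, 14:30-15:00, 15:30-16:30.
So the common availability across everyone is 09:30-11:00, 14:30-15:00, 15:30-16:30.
The last common window of at least 60 minutes is 15:30-16:30; a 60-minute meeting can start as late as 15:30 and still end by 16:30.

15:30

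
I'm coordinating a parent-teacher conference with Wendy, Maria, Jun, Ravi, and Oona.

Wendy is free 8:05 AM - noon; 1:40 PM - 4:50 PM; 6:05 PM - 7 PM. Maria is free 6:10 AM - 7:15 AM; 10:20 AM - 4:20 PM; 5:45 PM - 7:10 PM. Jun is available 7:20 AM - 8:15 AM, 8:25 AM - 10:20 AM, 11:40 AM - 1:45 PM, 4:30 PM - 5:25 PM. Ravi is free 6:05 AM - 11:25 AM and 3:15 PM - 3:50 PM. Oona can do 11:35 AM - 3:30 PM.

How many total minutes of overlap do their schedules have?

Wendy ∩ Maria: 10:20-12:00, 13:40-16:20, 18:05-19:00.
Wendy ∩ Maria ∩ Jun: 11:40-12:00, 13:40-13:45.
Wendy ∩ Maria ∩ Jun ∩ Ravi: ∅.
Wendy ∩ Maria ∩ Jun ∩ Ravi ∩ Oona: ∅.
There is no time when everyone is free.
There is no common window, so the total is 0 minutes.

0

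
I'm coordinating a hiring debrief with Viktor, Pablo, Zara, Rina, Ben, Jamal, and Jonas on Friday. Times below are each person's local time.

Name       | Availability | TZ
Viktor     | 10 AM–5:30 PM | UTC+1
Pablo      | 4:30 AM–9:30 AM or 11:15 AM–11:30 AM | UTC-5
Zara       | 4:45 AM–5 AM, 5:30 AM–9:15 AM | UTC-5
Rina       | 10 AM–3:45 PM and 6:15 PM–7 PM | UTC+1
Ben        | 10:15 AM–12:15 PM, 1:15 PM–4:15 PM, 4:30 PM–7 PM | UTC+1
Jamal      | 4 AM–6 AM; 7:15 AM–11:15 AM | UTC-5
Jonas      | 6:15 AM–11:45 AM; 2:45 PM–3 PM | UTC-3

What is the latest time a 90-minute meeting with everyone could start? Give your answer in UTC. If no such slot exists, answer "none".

Viktor in UTC: 09:00-16:30 (subtract 1h to convert from UTC+1).
Pablo in UTC: 09:30-14:30, 16:15-16:30 (add 5h to convert from UTC-5).
Zara in UTC: 09:45-10:00, 10:30-14:15 (add 5h to convert from UTC-5).
Rina in UTC: 09:00-14:45, 17:15-18:00 (subtract 1h to convert from UTC+1).
Ben in UTC: 09:15-11:15, 12:15-15:15, 15:30-18:00 (subtract 1h to convert from UTC+1).
Jamal in UTC: 09:00-11:00, 12:15-16:15 (add 5h to convert from UTC-5).
Jonas in UTC: 09:15-14:45, 17:45-18:00 (add 3h to convert from UTC-3).
Viktor ∩ Pablo: 09:30-14:30, 16:15-16:30.
Viktor ∩ Pablo ∩ Zara: 09:45-10:00, 10:30-14:15.
Viktor ∩ Pablo ∩ Zara ∩ Rina: 09:45-10:00, 10:30-14:15.
Viktor ∩ Pablo ∩ Zara ∩ Rina ∩ Ben: 09:45-10:00, 10:30-11:15, 12:15-14:15.
Viktor ∩ Pablo ∩ Zara ∩ Rina ∩ Ben ∩ Jamal: 09:45-10:00, 10:30-11:00, 12:15-14:15.
Viktor ∩ Pablo ∩ Zara ∩ Rina ∩ Ben ∩ Jamal ∩ Jonas: 09:45-10:00, 10:30-11:00, 12:15-14:15.
The last common window of at least 90 minutes is 12:15-14:15; a 90-minute meeting can start as late as 12:45 and still end by 14:15.

12:45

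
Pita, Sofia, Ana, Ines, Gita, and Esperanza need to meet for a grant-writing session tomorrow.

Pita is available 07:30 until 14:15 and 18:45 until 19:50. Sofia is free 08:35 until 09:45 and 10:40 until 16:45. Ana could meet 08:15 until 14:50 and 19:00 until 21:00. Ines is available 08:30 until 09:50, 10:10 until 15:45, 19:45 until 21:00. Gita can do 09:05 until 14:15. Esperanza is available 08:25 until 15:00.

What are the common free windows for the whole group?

Pita ∩ Sofia: 08:35-09:45, 10:40-14:15.
Pita ∩ Sofia ∩ Ana: 08:35-09:45, 10:40-14:15.
Pita ∩ Sofia ∩ Ana ∩ Ines: 08:35-09:45, 10:40-14:15.
Pita ∩ Sofia ∩ Ana ∩ Ines ∩ Gita: 09:05-09:45, 10:40-14:15.
Pita ∩ Sofia ∩ Ana ∩ Ines ∩ Gita ∩ Esperanza: 09:05-09:45, 10:40-14:15.

09:05-09:45, 10:40-14:15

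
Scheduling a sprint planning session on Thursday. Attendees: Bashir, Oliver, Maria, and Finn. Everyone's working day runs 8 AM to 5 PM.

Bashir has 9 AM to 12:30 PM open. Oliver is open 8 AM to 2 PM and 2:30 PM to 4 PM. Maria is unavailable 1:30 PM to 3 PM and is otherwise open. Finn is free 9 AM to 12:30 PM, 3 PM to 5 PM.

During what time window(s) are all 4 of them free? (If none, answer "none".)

09:00-12:30

Bashir free: 09:00-12:30.
Oliver free: 08:00-14:00, 14:30-16:00.
Maria free: 08:00-13:30, 15:00-17:00 (invert busy blocks within the working day).
Finn free: 09:00-12:30, 15:00-17:00.
Bashir ∩ Oliver: 09:00-12:30.
Bashir ∩ Oliver ∩ Maria: 09:00-12:30.
Bashir ∩ Oliver ∩ Maria ∩ Finn: 09:00-12:30.
So the common availability across everyone is 09:00-12:30.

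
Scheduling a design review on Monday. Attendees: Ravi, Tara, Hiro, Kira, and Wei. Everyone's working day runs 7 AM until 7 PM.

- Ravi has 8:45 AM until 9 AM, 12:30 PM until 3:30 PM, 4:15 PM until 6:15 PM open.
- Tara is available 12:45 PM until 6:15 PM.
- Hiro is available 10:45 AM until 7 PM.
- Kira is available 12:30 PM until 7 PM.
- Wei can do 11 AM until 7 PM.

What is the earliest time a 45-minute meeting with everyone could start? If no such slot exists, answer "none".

12:45

Ravi ∩ Tara: 12:45-15:30, 16:15-18:15.
Ravi ∩ Tara ∩ Hiro: 12:45-15:30, 16:15-18:15.
Ravi ∩ Tara ∩ Hiro ∩ Kira: 12:45-15:30, 16:15-18:15.
Ravi ∩ Tara ∩ Hiro ∩ Kira ∩ Wei: 12:45-15:30, 16:15-18:15.
The first common window of at least 45 minutes is 12:45-15:30, so the earliest start is 12:45.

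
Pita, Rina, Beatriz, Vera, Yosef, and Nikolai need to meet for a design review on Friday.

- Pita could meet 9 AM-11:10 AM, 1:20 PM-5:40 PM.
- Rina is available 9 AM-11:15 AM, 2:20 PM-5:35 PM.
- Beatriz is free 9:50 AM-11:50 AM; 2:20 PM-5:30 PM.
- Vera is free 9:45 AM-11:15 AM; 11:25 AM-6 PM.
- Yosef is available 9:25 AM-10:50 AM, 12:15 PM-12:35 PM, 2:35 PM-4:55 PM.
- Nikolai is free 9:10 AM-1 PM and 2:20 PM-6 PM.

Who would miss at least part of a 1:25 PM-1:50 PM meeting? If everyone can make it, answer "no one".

Pita: free for 13:25-13:50. Rina: not fully free for 13:25-13:50. Beatriz: not fully free for 13:25-13:50. Vera: free for 13:25-13:50. Yosef: not fully free for 13:25-13:50. Nikolai: not fully free for 13:25-13:50.

Beatriz, Nikolai, Rina, Yosef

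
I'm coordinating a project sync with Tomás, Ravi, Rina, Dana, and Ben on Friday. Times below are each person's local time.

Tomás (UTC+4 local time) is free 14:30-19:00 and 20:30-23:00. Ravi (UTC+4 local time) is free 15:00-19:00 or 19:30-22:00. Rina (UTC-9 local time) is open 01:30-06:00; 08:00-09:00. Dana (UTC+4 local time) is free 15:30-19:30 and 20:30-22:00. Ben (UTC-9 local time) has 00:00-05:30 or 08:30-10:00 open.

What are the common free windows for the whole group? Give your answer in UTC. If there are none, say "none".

Tomás in UTC: 10:30-15:00, 16:30-19:00 (subtract 4h to convert from UTC+4).
Ravi in UTC: 11:00-15:00, 15:30-18:00 (subtract 4h to convert from UTC+4).
Rina in UTC: 10:30-15:00, 17:00-18:00 (add 9h to convert from UTC-9).
Dana in UTC: 11:30-15:30, 16:30-18:00 (subtract 4h to convert from UTC+4).
Ben in UTC: 09:00-14:30, 17:30-19:00 (add 9h to convert from UTC-9).
Tomás ∩ Ravi: 11:00-15:00, 16:30-18:00.
Tomás ∩ Ravi ∩ Rina: 11:00-15:00, 17:00-18:00.
Tomás ∩ Ravi ∩ Rina ∩ Dana: 11:30-15:00, 17:00-18:00.
Tomás ∩ Ravi ∩ Rina ∩ Dana ∩ Ben: 11:30-14:30, 17:30-18:00.

11:30-14:30, 17:30-18:00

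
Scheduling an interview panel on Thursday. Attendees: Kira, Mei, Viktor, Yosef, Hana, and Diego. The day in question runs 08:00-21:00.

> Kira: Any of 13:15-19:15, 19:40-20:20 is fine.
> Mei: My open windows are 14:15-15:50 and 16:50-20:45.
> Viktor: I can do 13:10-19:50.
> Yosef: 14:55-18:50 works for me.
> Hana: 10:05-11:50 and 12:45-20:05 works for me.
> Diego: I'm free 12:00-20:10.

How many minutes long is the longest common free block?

120

Kira ∩ Mei: 14:15-15:50, 16:50-19:15, 19:40-20:20.
Kira ∩ Mei ∩ Viktor: 14:15-15:50, 16:50-19:15, 19:40-19:50.
Kira ∩ Mei ∩ Viktor ∩ Yosef: 14:55-15:50, 16:50-18:50.
Kira ∩ Mei ∩ Viktor ∩ Yosef ∩ Hana: 14:55-15:50, 16:50-18:50.
Kira ∩ Mei ∩ Viktor ∩ Yosef ∩ Hana ∩ Diego: 14:55-15:50, 16:50-18:50.
The longest is 16:50-18:50 at 120 minutes.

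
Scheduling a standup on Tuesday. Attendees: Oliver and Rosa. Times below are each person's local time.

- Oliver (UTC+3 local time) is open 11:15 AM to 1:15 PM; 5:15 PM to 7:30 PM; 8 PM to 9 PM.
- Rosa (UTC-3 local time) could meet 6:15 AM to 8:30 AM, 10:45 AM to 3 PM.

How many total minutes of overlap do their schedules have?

Oliver in UTC: 08:15-10:15, 14:15-16:30, 17:00-18:00 (subtract 3h to convert from UTC+3).
Rosa in UTC: 09:15-11:30, 13:45-18:00 (add 3h to convert from UTC-3).
Oliver ∩ Rosa: 09:15-10:15, 14:15-16:30, 17:00-18:00.
Summing the common windows: 60 + 135 + 60 = 255 minutes.

255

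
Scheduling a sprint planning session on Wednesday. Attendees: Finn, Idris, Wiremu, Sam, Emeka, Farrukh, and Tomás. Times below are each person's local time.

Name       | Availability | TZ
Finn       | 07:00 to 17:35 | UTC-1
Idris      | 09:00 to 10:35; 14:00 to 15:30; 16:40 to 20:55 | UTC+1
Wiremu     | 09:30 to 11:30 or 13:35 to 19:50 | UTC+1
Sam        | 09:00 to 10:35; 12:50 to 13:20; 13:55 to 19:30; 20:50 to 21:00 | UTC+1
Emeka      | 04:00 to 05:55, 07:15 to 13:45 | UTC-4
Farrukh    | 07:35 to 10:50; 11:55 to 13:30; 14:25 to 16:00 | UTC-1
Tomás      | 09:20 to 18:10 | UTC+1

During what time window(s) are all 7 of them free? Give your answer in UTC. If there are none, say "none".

08:35-09:35, 13:00-14:30, 15:40-17:00

Finn in UTC: 08:00-18:35 (add 1h to convert from UTC-1).
Idris in UTC: 08:00-09:35, 13:00-14:30, 15:40-19:55 (subtract 1h to convert from UTC+1).
Wiremu in UTC: 08:30-10:30, 12:35-18:50 (subtract 1h to convert from UTC+1).
Sam in UTC: 08:00-09:35, 11:50-12:20, 12:55-18:30, 19:50-20:00 (subtract 1h to convert from UTC+1).
Emeka in UTC: 08:00-09:55, 11:15-17:45 (add 4h to convert from UTC-4).
Farrukh in UTC: 08:35-11:50, 12:55-14:30, 15:25-17:00 (add 1h to convert from UTC-1).
Tomás in UTC: 08:20-17:10 (subtract 1h to convert from UTC+1).
Finn ∩ Idris: 08:00-09:35, 13:00-14:30, 15:40-18:35.
Finn ∩ Idris ∩ Wiremu: 08:30-09:35, 13:00-14:30, 15:40-18:35.
Finn ∩ Idris ∩ Wiremu ∩ Sam: 08:30-09:35, 13:00-14:30, 15:40-18:30.
Finn ∩ Idris ∩ Wiremu ∩ Sam ∩ Emeka: 08:30-09:35, 13:00-14:30, 15:40-17:45.
Finn ∩ Idris ∩ Wiremu ∩ Sam ∩ Emeka ∩ Farrukh: 08:35-09:35, 13:00-14:30, 15:40-17:00.
Finn ∩ Idris ∩ Wiremu ∩ Sam ∩ Emeka ∩ Farrukh ∩ Tomás: 08:35-09:35, 13:00-14:30, 15:40-17:00.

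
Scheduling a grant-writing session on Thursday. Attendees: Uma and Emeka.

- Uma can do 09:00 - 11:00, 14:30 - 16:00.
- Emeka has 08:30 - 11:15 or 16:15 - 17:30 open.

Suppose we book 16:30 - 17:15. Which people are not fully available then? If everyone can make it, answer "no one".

Uma: not fully free for 16:30-17:15. Emeka: free for 16:30-17:15.

Uma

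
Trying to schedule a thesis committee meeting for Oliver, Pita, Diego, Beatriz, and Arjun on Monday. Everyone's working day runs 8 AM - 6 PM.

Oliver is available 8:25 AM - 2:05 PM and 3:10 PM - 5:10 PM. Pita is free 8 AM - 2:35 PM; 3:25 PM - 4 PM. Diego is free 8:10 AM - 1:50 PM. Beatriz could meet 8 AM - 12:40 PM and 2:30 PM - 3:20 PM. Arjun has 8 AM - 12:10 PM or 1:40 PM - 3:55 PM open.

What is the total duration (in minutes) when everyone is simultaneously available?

Oliver ∩ Pita: 08:25-14:05, 15:25-16:00.
Oliver ∩ Pita ∩ Diego: 08:25-13:50.
Oliver ∩ Pita ∩ Diego ∩ Beatriz: 08:25-12:40.
Oliver ∩ Pita ∩ Diego ∩ Beatriz ∩ Arjun: 08:25-12:10.
So the common availability across everyone is 08:25-12:10.
That's a single block of 225 minutes.

225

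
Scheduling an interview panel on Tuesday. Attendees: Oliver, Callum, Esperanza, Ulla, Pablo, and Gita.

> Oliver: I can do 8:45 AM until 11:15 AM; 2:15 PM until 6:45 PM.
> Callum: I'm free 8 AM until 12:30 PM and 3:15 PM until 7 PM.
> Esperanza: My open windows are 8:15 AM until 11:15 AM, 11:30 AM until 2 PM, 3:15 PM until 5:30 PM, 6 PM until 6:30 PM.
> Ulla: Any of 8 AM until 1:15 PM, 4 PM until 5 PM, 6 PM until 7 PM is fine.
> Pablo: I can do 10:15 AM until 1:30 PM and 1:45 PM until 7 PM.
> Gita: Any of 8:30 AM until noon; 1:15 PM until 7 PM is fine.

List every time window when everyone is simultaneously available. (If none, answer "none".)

Oliver ∩ Callum: 08:45-11:15, 15:15-18:45.
Oliver ∩ Callum ∩ Esperanza: 08:45-11:15, 15:15-17:30, 18:00-18:30.
Oliver ∩ Callum ∩ Esperanza ∩ Ulla: 08:45-11:15, 16:00-17:00, 18:00-18:30.
Oliver ∩ Callum ∩ Esperanza ∩ Ulla ∩ Pablo: 10:15-11:15, 16:00-17:00, 18:00-18:30.
Oliver ∩ Callum ∩ Esperanza ∩ Ulla ∩ Pablo ∩ Gita: 10:15-11:15, 16:00-17:00, 18:00-18:30.
Those are the intersection windows.

10:15-11:15, 16:00-17:00, 18:00-18:30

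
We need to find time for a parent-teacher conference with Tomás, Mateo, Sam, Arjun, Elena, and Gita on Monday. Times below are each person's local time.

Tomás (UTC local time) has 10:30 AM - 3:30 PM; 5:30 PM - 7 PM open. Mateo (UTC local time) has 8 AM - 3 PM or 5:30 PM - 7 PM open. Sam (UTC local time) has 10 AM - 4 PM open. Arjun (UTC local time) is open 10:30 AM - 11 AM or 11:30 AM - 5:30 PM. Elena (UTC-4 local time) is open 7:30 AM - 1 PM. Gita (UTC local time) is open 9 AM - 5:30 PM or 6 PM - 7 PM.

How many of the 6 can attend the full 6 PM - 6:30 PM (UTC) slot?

3

Tomás in UTC: 10:30-15:30, 17:30-19:00.
Mateo in UTC: 08:00-15:00, 17:30-19:00.
Sam in UTC: 10:00-16:00.
Arjun in UTC: 10:30-11:00, 11:30-17:30.
Elena in UTC: 11:30-17:00 (add 4h to convert from UTC-4).
Gita in UTC: 09:00-17:30, 18:00-19:00.
Tomás, Mateo, and Gita can make the full 18:00-18:30 slot — that's 3.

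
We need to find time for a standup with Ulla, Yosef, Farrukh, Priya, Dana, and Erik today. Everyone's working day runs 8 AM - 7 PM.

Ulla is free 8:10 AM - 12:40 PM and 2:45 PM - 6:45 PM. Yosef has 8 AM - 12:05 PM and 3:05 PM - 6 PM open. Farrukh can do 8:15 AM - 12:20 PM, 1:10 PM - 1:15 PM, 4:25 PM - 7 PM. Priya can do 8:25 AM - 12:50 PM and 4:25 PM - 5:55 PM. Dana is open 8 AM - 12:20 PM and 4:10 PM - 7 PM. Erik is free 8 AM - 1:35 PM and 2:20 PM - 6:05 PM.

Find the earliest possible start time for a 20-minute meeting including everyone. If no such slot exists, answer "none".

08:25

Ulla ∩ Yosef: 08:10-12:05, 15:05-18:00.
Ulla ∩ Yosef ∩ Farrukh: 08:15-12:05, 16:25-18:00.
Ulla ∩ Yosef ∩ Farrukh ∩ Priya: 08:25-12:05, 16:25-17:55.
Ulla ∩ Yosef ∩ Farrukh ∩ Priya ∩ Dana: 08:25-12:05, 16:25-17:55.
Ulla ∩ Yosef ∩ Farrukh ∩ Priya ∩ Dana ∩ Erik: 08:25-12:05, 16:25-17:55.
Those are the intersection windows.
The first common window of at least 20 minutes is 08:25-12:05, so the earliest start is 08:25.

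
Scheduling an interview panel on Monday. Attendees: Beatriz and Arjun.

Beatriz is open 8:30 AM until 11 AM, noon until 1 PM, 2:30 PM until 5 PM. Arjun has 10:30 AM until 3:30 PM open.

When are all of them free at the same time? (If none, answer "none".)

Beatriz ∩ Arjun: 10:30-11:00, 12:00-13:00, 14:30-15:30.

10:30-11:00, 12:00-13:00, 14:30-15:30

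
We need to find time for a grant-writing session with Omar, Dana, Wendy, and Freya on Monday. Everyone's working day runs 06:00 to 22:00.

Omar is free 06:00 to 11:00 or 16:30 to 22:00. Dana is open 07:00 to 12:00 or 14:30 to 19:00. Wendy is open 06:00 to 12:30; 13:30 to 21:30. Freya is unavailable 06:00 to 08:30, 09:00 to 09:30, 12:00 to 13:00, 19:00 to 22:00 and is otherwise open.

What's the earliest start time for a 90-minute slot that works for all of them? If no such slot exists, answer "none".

Omar free: 06:00-11:00, 16:30-22:00.
Dana free: 07:00-12:00, 14:30-19:00.
Wendy free: 06:00-12:30, 13:30-21:30.
Freya free: 08:30-09:00, 09:30-12:00, 13:00-19:00 (invert busy blocks within the working day).
Omar ∩ Dana: 07:00-11:00, 16:30-19:00.
Omar ∩ Dana ∩ Wendy: 07:00-11:00, 16:30-19:00.
Omar ∩ Dana ∩ Wendy ∩ Freya: 08:30-09:00, 09:30-11:00, 16:30-19:00.
The first common window of at least 90 minutes is 09:30-11:00, so the earliest start is 09:30.

09:30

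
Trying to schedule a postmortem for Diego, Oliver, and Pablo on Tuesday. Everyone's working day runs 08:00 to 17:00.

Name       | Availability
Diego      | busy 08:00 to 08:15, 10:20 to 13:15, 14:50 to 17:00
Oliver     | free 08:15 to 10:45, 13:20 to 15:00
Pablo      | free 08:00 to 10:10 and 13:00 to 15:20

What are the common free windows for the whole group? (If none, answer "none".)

Diego free: 08:15-10:20, 13:15-14:50 (invert busy blocks within the working day).
Oliver free: 08:15-10:45, 13:20-15:00.
Pablo free: 08:00-10:10, 13:00-15:20.
Diego ∩ Oliver: 08:15-10:20, 13:20-14:50.
Diego ∩ Oliver ∩ Pablo: 08:15-10:10, 13:20-14:50.

08:15-10:10, 13:20-14:50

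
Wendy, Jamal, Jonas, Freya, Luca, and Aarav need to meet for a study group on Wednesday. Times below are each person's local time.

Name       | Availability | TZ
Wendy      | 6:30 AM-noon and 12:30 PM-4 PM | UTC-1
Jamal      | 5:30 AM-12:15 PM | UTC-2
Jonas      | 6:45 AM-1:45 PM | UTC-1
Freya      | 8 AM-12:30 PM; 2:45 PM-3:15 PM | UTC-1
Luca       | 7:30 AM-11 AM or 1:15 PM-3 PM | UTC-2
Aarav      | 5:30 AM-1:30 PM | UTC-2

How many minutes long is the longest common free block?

Wendy in UTC: 07:30-13:00, 13:30-17:00 (add 1h to convert from UTC-1).
Jamal in UTC: 07:30-14:15 (add 2h to convert from UTC-2).
Jonas in UTC: 07:45-14:45 (add 1h to convert from UTC-1).
Freya in UTC: 09:00-13:30, 15:45-16:15 (add 1h to convert from UTC-1).
Luca in UTC: 09:30-13:00, 15:15-17:00 (add 2h to convert from UTC-2).
Aarav in UTC: 07:30-15:30 (add 2h to convert from UTC-2).
Wendy ∩ Jamal: 07:30-13:00, 13:30-14:15.
Wendy ∩ Jamal ∩ Jonas: 07:45-13:00, 13:30-14:15.
Wendy ∩ Jamal ∩ Jonas ∩ Freya: 09:00-13:00.
Wendy ∩ Jamal ∩ Jonas ∩ Freya ∩ Luca: 09:30-13:00.
Wendy ∩ Jamal ∩ Jonas ∩ Freya ∩ Luca ∩ Aarav: 09:30-13:00.
The longest is 09:30-13:00 at 210 minutes.

210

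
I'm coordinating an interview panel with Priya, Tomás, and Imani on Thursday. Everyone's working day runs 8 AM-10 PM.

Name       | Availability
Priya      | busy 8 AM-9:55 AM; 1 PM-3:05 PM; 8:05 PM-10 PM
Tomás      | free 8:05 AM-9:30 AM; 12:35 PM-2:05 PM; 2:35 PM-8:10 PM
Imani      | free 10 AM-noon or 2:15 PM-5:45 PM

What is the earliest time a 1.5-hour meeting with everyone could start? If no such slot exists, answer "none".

Priya free: 09:55-13:00, 15:05-20:05 (invert busy blocks within the working day).
Tomás free: 08:05-09:30, 12:35-14:05, 14:35-20:10.
Imani free: 10:00-12:00, 14:15-17:45.
Priya ∩ Tomás: 12:35-13:00, 15:05-20:05.
Priya ∩ Tomás ∩ Imani: 15:05-17:45.
So the common availability across everyone is 15:05-17:45.
The first common window of at least 90 minutes is 15:05-17:45, so the earliest start is 15:05.

15:05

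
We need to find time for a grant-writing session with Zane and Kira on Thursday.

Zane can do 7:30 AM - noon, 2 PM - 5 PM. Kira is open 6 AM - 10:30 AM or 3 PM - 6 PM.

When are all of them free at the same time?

07:30-10:30, 15:00-17:00

Zane ∩ Kira: 07:30-10:30, 15:00-17:00.
So the common availability across everyone is 07:30-10:30, 15:00-17:00.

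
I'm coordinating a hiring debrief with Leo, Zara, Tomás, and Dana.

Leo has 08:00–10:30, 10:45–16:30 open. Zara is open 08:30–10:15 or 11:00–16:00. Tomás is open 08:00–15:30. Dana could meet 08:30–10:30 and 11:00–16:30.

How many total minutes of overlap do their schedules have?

375

Leo ∩ Zara: 08:30-10:15, 11:00-16:00.
Leo ∩ Zara ∩ Tomás: 08:30-10:15, 11:00-15:30.
Leo ∩ Zara ∩ Tomás ∩ Dana: 08:30-10:15, 11:00-15:30.
Summing the common windows: 105 + 270 = 375 minutes.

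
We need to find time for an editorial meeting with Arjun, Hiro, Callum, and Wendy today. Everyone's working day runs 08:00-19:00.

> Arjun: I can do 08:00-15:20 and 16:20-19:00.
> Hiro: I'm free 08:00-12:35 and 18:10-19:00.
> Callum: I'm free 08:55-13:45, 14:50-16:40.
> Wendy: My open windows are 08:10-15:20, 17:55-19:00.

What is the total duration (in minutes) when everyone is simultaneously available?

Arjun ∩ Hiro: 08:00-12:35, 18:10-19:00.
Arjun ∩ Hiro ∩ Callum: 08:55-12:35.
Arjun ∩ Hiro ∩ Callum ∩ Wendy: 08:55-12:35.
Those are the intersection windows.
That's a single block of 220 minutes.

220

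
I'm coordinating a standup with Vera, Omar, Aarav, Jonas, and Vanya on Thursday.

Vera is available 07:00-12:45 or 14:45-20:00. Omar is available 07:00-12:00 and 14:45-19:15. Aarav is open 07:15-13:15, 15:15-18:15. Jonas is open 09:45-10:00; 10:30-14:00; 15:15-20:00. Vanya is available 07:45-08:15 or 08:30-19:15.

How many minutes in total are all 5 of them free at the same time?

Vera ∩ Omar: 07:00-12:00, 14:45-19:15.
Vera ∩ Omar ∩ Aarav: 07:15-12:00, 15:15-18:15.
Vera ∩ Omar ∩ Aarav ∩ Jonas: 09:45-10:00, 10:30-12:00, 15:15-18:15.
Vera ∩ Omar ∩ Aarav ∩ Jonas ∩ Vanya: 09:45-10:00, 10:30-12:00, 15:15-18:15.
Summing the common windows: 15 + 90 + 180 = 285 minutes.

285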